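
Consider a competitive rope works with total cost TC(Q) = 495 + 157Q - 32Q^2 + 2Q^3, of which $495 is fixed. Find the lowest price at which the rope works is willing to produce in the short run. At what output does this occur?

$29 per unit, at Q = 8

Short-run supply begins at min AVC. From VC = 157Q - 32Q^2 + 2Q^3, AVC = 157 - 32Q + 2Q^2.
At the minimum of AVC, MC = AVC. MC = 157 - 64Q + 6Q^2; setting MC = AVC gives 4Q^2 - 32Q = 0, so Q = 8. min AVC = 29.
For P < $29 the firm produces nothing.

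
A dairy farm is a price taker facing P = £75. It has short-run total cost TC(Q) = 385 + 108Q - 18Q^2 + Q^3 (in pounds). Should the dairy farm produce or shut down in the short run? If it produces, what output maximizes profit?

From TC, MC = TC'(Q) = 108 - 36Q + 3Q^2 and AVC = VC/Q = 108 - 18Q + Q^2.
AVC is minimized where dAVC/dQ = -18 + 2Q = 0, at Q = 9; min AVC = 108 - 18·9 + 9^2 = £27.
Since P = £75 ≥ min AVC = £27, price covers variable cost and the firm should produce.
P = MC gives 33 - 36Q + 3Q^2 = 0, with roots 1 and 11. Take the larger (rising MC): Q* = 11.
Check: AVC at Q = 11 is £31 ≤ P, so revenue covers variable cost.
Profit = P·Q − TC = 75·11 − 726 = £99.

Produce at Q = 11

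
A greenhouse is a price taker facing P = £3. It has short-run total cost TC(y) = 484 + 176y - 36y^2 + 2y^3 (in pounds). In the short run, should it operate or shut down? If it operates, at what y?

From TC, MC = TC'(y) = 176 - 72y + 6y^2 and AVC = VC/y = 176 - 36y + 2y^2.
The AVC parabola has its vertex at y = 36/4 = 9, where AVC = 176 - 36·9 + 2·9^2 = £14.
P = £3 lies below min AVC = £14; no output level covers variable cost.
Shutting down limits the loss to fixed cost, £484.

Shut down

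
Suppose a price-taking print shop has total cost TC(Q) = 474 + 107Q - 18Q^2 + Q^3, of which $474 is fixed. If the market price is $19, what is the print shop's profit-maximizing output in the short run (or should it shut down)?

Shut down

Strip out fixed cost: VC = 107Q - 18Q^2 + Q^3. Then AVC = 107 - 18Q + Q^2 and MC = 107 - 36Q + 3Q^2.
The AVC parabola has its vertex at Q = 18/2 = 9, where AVC = 107 - 18·9 + 9^2 = $26.
Since P = $19 < min AVC = $26, price fails to cover variable cost at any output.
Best response: produce nothing and absorb the $474 fixed cost.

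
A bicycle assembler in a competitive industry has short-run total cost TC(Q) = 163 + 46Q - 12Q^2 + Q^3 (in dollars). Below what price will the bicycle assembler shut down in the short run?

$10 per unit

The shutdown price is the minimum of AVC. VC = 46Q - 12Q^2 + Q^3, so AVC = 46 - 12Q + Q^2.
dAVC/dQ = -12 + 2Q = 0 gives Q = 6. min AVC = 46 - 12·6 + 6^2 = 10.
For P < $10 the firm produces nothing.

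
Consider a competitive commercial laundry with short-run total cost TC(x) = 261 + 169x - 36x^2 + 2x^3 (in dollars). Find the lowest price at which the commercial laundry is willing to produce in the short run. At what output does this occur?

$7 per unit, at x = 9

The firm shuts down when price falls below the minimum of average variable cost. AVC = VC/x = 169 - 36x + 2x^2.
At the minimum of AVC, MC = AVC. MC = 169 - 72x + 6x^2; setting MC = AVC gives 4x^2 - 36x = 0, so x = 9. min AVC = 7.
The firm shuts down for any P below $7.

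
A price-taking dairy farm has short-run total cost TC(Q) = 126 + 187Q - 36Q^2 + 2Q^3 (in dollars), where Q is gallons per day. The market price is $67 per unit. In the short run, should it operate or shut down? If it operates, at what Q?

Produce at Q = 10

Variable cost is VC = 187Q - 36Q^2 + 2Q^3, so AVC = VC/Q = 187 - 36Q + 2Q^2 and MC = dTC/dQ = 187 - 72Q + 6Q^2.
The AVC parabola has its vertex at Q = 36/4 = 9, where AVC = 187 - 36·9 + 2·9^2 = $25.
P = $67 exceeds min AVC = $25, so the firm stays open.
Set P = MC: 67 = 187 - 72Q + 6Q^2 → 120 - 72Q + 6Q^2 = 0. The roots are Q = 2 and Q = 10; the profit-maximizing output is on the rising part of MC, so Q* = 10.
Check: AVC at Q = 10 is $27 ≤ P, so revenue covers variable cost.
Profit = P·Q − TC = 67·10 − 396 = $274.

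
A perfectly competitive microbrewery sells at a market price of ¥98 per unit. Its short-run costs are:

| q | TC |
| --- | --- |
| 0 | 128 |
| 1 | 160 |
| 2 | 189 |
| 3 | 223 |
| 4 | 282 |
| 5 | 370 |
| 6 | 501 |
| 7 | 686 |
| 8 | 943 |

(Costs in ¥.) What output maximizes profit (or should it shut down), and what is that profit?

Profit at each row (π = 98q − TC): q=0: -128; q=1: -62; q=2: 7; q=3: 71; q=4: 110; q=5: 120; q=6: 87; q=7: 0; q=8: -159.
Profit is maximized at q = 5. AVC there is 242/5 = ¥48.40 ≤ P, so producing beats shutting down (which would give -¥128).

q = 5; profit = ¥120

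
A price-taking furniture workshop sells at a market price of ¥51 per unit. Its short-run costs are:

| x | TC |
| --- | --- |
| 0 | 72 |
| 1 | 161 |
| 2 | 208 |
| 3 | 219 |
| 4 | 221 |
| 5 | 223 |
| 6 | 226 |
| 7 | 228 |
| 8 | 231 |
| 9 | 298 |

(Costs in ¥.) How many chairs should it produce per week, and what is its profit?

x = 8; profit = ¥177

Compute π = P·x − TC at each output: x=0: -72; x=1: -110; x=2: -106; x=3: -66; x=4: -17; x=5: 32; x=6: 80; x=7: 129; x=8: 177; x=9: 161.
Profit is maximized at x = 8. AVC there is 159/8 = ¥19.88 ≤ P, so producing beats shutting down (which would give -¥72).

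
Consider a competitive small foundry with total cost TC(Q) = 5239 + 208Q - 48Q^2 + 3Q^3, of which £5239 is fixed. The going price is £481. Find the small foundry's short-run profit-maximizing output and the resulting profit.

AVC = 208 - 48Q + 3Q^2; min AVC = £16 at Q = 8. Since P = £481 ≥ min AVC, the firm produces.
MC = 208 - 96Q + 9Q^2. Setting P = MC and taking the root on the rising branch gives Q* = 13.
TR = 481·13 = 6253. TC = 5239 + 1183 = 6422. Profit = 6253 − 6422 = -£169.
By producing, the firm covers all variable cost plus £5070 of fixed cost; shutting down would lose the full £5239.

Profit = -£169 at Q = 13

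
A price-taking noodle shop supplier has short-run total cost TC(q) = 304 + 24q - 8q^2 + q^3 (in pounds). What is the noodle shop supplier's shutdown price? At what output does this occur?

£8 per unit, at q = 4

The shutdown price is the minimum of AVC. VC = 24q - 8q^2 + q^3, so AVC = 24 - 8q + q^2.
At the minimum of AVC, MC = AVC. MC = 24 - 16q + 3q^2; setting MC = AVC gives 2q^2 - 8q = 0, so q = 4. min AVC = 8.
So the shutdown price is £8.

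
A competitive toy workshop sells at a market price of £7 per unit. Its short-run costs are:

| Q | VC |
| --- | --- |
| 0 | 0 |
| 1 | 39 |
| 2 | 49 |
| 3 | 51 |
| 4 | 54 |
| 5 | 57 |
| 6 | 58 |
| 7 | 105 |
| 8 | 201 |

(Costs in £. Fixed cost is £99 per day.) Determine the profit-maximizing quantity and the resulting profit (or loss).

Q = 0 (shut down); profit = -£99

Profit at each row (π = 7Q − TC): Q=0: -99; Q=1: -131; Q=2: -134; Q=3: -129; Q=4: -125; Q=5: -121; Q=6: -115; Q=7: -155; Q=8: -244.
Profit is highest at Q = 0. Equivalently, the lowest AVC in the table is 58/6 ≈ £9.67 at Q = 6, and P = £7 falls below it — price never covers variable cost, so the firm shuts down and loses only its fixed cost.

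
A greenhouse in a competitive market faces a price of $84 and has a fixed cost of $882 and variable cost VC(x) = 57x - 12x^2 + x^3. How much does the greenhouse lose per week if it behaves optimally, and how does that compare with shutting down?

AVC = 57 - 12x + x^2 has its minimum $21 at x = 6; price $84 clears that bar, so the firm operates.
MC = 57 - 24x + 3x^2. Setting P = MC and taking the root on the rising branch gives x* = 9.
TR = 84·9 = 756. TC = 882 + 270 = 1152. Profit = 756 − 1152 = -$396.
By producing, the firm covers all variable cost plus $486 of fixed cost; shutting down would lose the full $882.

Profit = -$396 at x = 9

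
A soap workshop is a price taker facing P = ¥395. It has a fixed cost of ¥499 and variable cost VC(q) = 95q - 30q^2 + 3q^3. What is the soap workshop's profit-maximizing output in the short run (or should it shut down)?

Produce at q = 10

From TC, MC = TC'(q) = 95 - 60q + 9q^2 and AVC = VC/q = 95 - 30q + 3q^2.
AVC hits its minimum where MC = AVC, at q = 5, giving min AVC = 95 - 30·5 + 3·5^2 = ¥20.
Because ¥395 ≥ ¥20, revenue can cover variable cost; the firm operates.
Set P = MC: 395 = 95 - 60q + 9q^2 → -300 - 60q + 9q^2 = 0. The roots are q = -10/3 and q = 10; the profit-maximizing output is on the rising part of MC, so q* = 10.
Check: AVC at q = 10 is ¥95 ≤ P, so revenue covers variable cost.
Profit = P·q − TC = 395·10 − 1449 = ¥2501.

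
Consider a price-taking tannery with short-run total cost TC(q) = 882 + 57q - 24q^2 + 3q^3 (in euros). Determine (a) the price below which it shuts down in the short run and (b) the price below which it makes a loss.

Shutdown price = min AVC. AVC = 57 - 24q + 3q^2, with vertex at q = 4 and minimum €9.
ATC = 882/q + 57 - 24q + 3q^2. Setting dATC/dq = −882/q^2 − 24 + 6q = 0 gives q = 7 (since 6·7^3 − 24·7^2 = 882).
min ATC = 882/7 + 57 − 24·7 + 3·7^2 = €162. That is the break-even price.
For €9 ≤ P < €162 the firm produces at a loss; below €9 it shuts down.

Shutdown price = €9; break-even price = €162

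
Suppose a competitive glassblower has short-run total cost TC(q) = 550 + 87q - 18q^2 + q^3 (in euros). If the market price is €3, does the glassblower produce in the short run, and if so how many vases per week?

From TC, MC = TC'(q) = 87 - 36q + 3q^2 and AVC = VC/q = 87 - 18q + q^2.
AVC hits its minimum where MC = AVC, at q = 9, giving min AVC = 87 - 18·9 + 9^2 = €6.
Since P = €3 < min AVC = €6, price fails to cover variable cost at any output.
Best response: produce nothing and absorb the €550 fixed cost.

Shut down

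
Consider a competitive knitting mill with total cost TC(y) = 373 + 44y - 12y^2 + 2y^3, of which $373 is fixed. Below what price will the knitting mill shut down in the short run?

$26 per unit

Short-run supply begins at min AVC. From VC = 44y - 12y^2 + 2y^3, AVC = 44 - 12y + 2y^2.
At the minimum of AVC, MC = AVC. MC = 44 - 24y + 6y^2; setting MC = AVC gives 4y^2 - 12y = 0, so y = 3. min AVC = 26.
The firm shuts down for any P below $26.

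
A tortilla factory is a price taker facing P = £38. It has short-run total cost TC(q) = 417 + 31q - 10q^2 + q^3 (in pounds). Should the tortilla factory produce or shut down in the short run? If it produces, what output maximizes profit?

Produce at q = 7

From TC, MC = TC'(q) = 31 - 20q + 3q^2 and AVC = VC/q = 31 - 10q + q^2.
AVC is minimized where dAVC/dq = -10 + 2q = 0, at q = 5; min AVC = 31 - 10·5 + 5^2 = £6.
Because £38 ≥ £6, revenue can cover variable cost; the firm operates.
Solving P = MC: -7 - 20q + 3q^2 = 0 ⇒ q = -1/3 or 7. On the upward-sloping branch, q* = 7.
Check: AVC at q = 7 is £10 ≤ P, so revenue covers variable cost.
Profit = P·q − TC = 38·7 − 487 = -£221, a loss, but smaller than the £417 fixed cost the firm would lose by shutting down.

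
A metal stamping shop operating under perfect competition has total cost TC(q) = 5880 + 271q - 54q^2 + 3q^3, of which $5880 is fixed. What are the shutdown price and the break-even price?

Shutdown price = $28; break-even price = $523

AVC = 271 - 54q + 3q^2; minimized at q = 9, giving min AVC = $28. That is the shutdown price.
ATC = 5880/q + 271 - 54q + 3q^2. Setting dATC/dq = −5880/q^2 − 54 + 6q = 0 gives q = 14 (since 6·14^3 − 54·14^2 = 5880).
min ATC = 5880/14 + 271 − 54·14 + 3·14^2 = $523. That is the break-even price.
For $28 ≤ P < $523 the firm produces at a loss; below $28 it shuts down.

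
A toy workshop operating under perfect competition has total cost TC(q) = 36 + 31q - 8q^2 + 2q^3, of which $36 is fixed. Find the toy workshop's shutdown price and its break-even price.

AVC = 31 - 8q + 2q^2; minimized at q = 2, giving min AVC = $23. That is the shutdown price.
ATC = 36/q + 31 - 8q + 2q^2. Setting dATC/dq = −36/q^2 − 8 + 4q = 0 gives q = 3 (since 4·3^3 − 8·3^2 = 36).
min ATC = 36/3 + 31 − 8·3 + 2·3^2 = $37. That is the break-even price.
For $23 ≤ P < $37 the firm produces at a loss; below $23 it shuts down.

Shutdown price = $23; break-even price = $37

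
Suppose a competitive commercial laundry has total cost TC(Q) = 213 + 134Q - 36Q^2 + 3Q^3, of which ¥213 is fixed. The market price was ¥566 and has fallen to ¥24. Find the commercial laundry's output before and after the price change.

Output falls from 12 to 0 (the firm shuts down)

MC = 134 - 72Q + 9Q^2; the shutdown threshold is min AVC = ¥26 (at Q = 6).
At P = ¥566 ≥ min AVC, set P = MC on the rising branch: Q = 12.
At P = ¥24 < min AVC = ¥26, price no longer covers variable cost at any output, so the firm shuts down: Q = 0.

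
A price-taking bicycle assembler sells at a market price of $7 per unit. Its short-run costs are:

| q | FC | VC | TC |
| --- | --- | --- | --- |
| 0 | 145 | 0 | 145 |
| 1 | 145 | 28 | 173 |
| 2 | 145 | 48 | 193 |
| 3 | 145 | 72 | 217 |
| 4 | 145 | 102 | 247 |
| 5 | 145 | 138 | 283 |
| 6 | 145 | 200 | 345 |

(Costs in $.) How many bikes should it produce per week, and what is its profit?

q = 0 (shut down); profit = -$145

Profit at each row (π = 7q − TC): q=0: -145; q=1: -166; q=2: -179; q=3: -196; q=4: -219; q=5: -248; q=6: -303.
Profit is highest at q = 0. Equivalently, the lowest AVC in the table is 48/2 ≈ $24 at q = 2, and P = $7 falls below it — price never covers variable cost, so the firm shuts down and loses only its fixed cost.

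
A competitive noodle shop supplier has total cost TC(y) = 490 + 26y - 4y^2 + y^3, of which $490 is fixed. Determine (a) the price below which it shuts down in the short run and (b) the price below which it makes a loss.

Shutdown price = $22; break-even price = $117

Shutdown price = min AVC. AVC = 26 - 4y + y^2, with vertex at y = 2 and minimum $22.
ATC = 490/y + 26 - 4y + y^2. Setting dATC/dy = −490/y^2 − 4 + 2y = 0 gives y = 7 (since 2·7^3 − 4·7^2 = 490).
min ATC = 490/7 + 26 − 4·7 + 7^2 = $117. That is the break-even price.
Between these two prices the firm operates at a loss; above $117 it earns a profit.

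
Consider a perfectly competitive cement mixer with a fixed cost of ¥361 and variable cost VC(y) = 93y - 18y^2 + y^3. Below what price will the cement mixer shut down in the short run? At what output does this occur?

¥12 per unit, at y = 9

The firm shuts down when price falls below the minimum of average variable cost. AVC = VC/y = 93 - 18y + y^2.
dAVC/dy = -18 + 2y = 0 gives y = 9. min AVC = 93 - 18·9 + 9^2 = 12.
So the shutdown price is ¥12.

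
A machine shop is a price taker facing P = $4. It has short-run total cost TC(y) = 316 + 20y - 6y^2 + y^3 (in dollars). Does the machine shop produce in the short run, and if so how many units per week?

Shut down

From TC, MC = TC'(y) = 20 - 12y + 3y^2 and AVC = VC/y = 20 - 6y + y^2.
AVC is minimized where dAVC/dy = -6 + 2y = 0, at y = 3; min AVC = 20 - 6·3 + 3^2 = $11.
Since P = $4 < min AVC = $11, price fails to cover variable cost at any output.
Best response: produce nothing and absorb the $316 fixed cost.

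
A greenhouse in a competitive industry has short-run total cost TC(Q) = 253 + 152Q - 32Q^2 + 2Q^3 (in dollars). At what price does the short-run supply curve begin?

$24 per unit

Short-run supply begins at min AVC. From VC = 152Q - 32Q^2 + 2Q^3, AVC = 152 - 32Q + 2Q^2.
At the minimum of AVC, MC = AVC. MC = 152 - 64Q + 6Q^2; setting MC = AVC gives 4Q^2 - 32Q = 0, so Q = 8. min AVC = 24.
The firm shuts down for any P below $24.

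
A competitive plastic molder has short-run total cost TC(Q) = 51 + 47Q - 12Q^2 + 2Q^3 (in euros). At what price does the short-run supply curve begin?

The shutdown price is the minimum of AVC. VC = 47Q - 12Q^2 + 2Q^3, so AVC = 47 - 12Q + 2Q^2.
dAVC/dQ = -12 + 4Q = 0 gives Q = 3. min AVC = 47 - 12·3 + 2·3^2 = 29.
For P < €29 the firm produces nothing.

€29 per unit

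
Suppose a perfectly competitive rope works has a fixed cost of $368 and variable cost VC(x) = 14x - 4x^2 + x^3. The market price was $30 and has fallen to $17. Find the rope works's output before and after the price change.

AVC = 14 - 4x + x^2, minimized at x = 2 where min AVC = $10. MC = 14 - 8x + 3x^2.
With P = $30 above the shutdown price, P = MC gives x = 4.
At P = $17 ≥ min AVC, set P = MC: x = 3. The firm stays open but cuts output.

Output falls from 4 to 3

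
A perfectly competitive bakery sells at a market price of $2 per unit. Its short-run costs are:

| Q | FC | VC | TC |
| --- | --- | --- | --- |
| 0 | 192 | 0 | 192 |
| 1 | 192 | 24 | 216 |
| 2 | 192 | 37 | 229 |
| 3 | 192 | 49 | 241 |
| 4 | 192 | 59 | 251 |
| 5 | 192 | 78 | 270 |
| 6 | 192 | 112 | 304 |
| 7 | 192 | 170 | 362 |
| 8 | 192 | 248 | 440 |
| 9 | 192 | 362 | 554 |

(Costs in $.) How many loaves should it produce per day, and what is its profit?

Q = 0 (shut down); profit = -$192

Compute π = P·Q − TC at each output: Q=0: -192; Q=1: -214; Q=2: -225; Q=3: -235; Q=4: -243; Q=5: -260; Q=6: -292; Q=7: -348; Q=8: -424; Q=9: -536.
Profit is highest at Q = 0. Equivalently, the lowest AVC in the table is 59/4 ≈ $14.75 at Q = 4, and P = $2 falls below it — price never covers variable cost, so the firm shuts down and loses only its fixed cost.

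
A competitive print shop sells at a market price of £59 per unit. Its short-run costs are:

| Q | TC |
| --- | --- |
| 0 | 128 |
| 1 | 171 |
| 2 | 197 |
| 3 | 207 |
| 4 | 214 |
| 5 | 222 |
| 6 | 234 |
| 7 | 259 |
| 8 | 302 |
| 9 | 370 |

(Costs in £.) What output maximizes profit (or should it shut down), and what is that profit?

Q = 8; profit = £170

Tabulate TR − TC: Q=0: -128; Q=1: -112; Q=2: -79; Q=3: -30; Q=4: 22; Q=5: 73; Q=6: 120; Q=7: 154; Q=8: 170; Q=9: 161.
Profit is maximized at Q = 8. AVC there is 174/8 = £21.75 ≤ P, so producing beats shutting down (which would give -£128).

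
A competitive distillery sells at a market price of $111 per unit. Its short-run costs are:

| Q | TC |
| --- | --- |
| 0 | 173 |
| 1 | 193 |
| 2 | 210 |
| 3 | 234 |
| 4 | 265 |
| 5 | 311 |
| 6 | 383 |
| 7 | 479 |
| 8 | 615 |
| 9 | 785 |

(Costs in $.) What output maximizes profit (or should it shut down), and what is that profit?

Profit at each row (π = 111Q − TC): Q=0: -173; Q=1: -82; Q=2: 12; Q=3: 99; Q=4: 179; Q=5: 244; Q=6: 283; Q=7: 298; Q=8: 273; Q=9: 214.
Profit is maximized at Q = 7. AVC there is 306/7 = $43.71 ≤ P, so producing beats shutting down (which would give -$173).

Q = 7; profit = $298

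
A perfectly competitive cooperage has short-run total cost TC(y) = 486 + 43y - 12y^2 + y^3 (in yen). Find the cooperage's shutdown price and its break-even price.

AVC = 43 - 12y + y^2; minimized at y = 6, giving min AVC = ¥7. That is the shutdown price.
ATC = 486/y + 43 - 12y + y^2. Setting dATC/dy = −486/y^2 − 12 + 2y = 0 gives y = 9 (since 2·9^3 − 12·9^2 = 486).
min ATC = 486/9 + 43 − 12·9 + 9^2 = ¥70. That is the break-even price.
For ¥7 ≤ P < ¥70 the firm produces at a loss; below ¥7 it shuts down.

Shutdown price = ¥7; break-even price = ¥70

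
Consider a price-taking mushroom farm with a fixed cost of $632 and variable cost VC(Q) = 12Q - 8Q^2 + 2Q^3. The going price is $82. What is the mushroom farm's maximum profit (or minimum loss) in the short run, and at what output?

Profit = -$332 at Q = 5

AVC = 12 - 8Q + 2Q^2; min AVC = $4 at Q = 2. Since P = $82 ≥ min AVC, the firm produces.
MC = 12 - 16Q + 6Q^2. Setting P = MC and taking the root on the rising branch gives Q* = 5.
TR = 82·5 = 410. TC = 632 + 110 = 742. Profit = 410 − 742 = -$332.
Shutting down would mean losing the fixed cost of $632, so operating at a loss of $332 is better by $300.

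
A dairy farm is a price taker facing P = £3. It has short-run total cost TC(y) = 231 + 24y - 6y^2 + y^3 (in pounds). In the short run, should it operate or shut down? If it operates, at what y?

Shut down

Variable cost is VC = 24y - 6y^2 + y^3, so AVC = VC/y = 24 - 6y + y^2 and MC = dTC/dy = 24 - 12y + 3y^2.
AVC is minimized where dAVC/dy = -6 + 2y = 0, at y = 3; min AVC = 24 - 6·3 + 3^2 = £15.
With P < min AVC (£3 < £15), every unit sold adds to the loss.
Shutting down limits the loss to fixed cost, £231.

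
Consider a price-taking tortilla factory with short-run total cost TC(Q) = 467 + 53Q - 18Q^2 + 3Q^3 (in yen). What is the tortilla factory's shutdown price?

¥26 per unit

Short-run supply begins at min AVC. From VC = 53Q - 18Q^2 + 3Q^3, AVC = 53 - 18Q + 3Q^2.
At the minimum of AVC, MC = AVC. MC = 53 - 36Q + 9Q^2; setting MC = AVC gives 6Q^2 - 18Q = 0, so Q = 3. min AVC = 26.
So the shutdown price is ¥26.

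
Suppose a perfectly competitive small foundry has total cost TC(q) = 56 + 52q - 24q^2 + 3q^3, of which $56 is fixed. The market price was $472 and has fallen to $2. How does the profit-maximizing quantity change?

Output falls from 10 to 0 (the firm shuts down)

AVC = 52 - 24q + 3q^2, minimized at q = 4 where min AVC = $4. MC = 52 - 48q + 9q^2.
With P = $472 above the shutdown price, P = MC gives q = 10.
At P = $2 < min AVC = $4, price no longer covers variable cost at any output, so the firm shuts down: q = 0.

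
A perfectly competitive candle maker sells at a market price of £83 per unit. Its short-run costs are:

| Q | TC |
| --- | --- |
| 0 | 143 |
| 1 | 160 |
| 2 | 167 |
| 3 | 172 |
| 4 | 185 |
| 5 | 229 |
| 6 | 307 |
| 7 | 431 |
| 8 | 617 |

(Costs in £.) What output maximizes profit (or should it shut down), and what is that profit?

Q = 6; profit = £191

Tabulate TR − TC: Q=0: -143; Q=1: -77; Q=2: -1; Q=3: 77; Q=4: 147; Q=5: 186; Q=6: 191; Q=7: 150; Q=8: 47.
Profit is maximized at Q = 6. AVC there is 164/6 = £27.33 ≤ P, so producing beats shutting down (which would give -£143).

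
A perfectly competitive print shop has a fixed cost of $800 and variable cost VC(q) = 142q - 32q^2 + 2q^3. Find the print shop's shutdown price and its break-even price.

Shutdown price = min AVC. AVC = 142 - 32q + 2q^2, with vertex at q = 8 and minimum $14.
ATC = 800/q + 142 - 32q + 2q^2. Setting dATC/dq = −800/q^2 − 32 + 4q = 0 gives q = 10 (since 4·10^3 − 32·10^2 = 800).
min ATC = 800/10 + 142 − 32·10 + 2·10^2 = $102. That is the break-even price.
For $14 ≤ P < $102 the firm produces at a loss; below $14 it shuts down.

Shutdown price = $14; break-even price = $102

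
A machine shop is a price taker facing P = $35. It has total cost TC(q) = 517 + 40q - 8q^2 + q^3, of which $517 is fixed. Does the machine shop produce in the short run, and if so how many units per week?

Variable cost is VC = 40q - 8q^2 + q^3, so AVC = VC/q = 40 - 8q + q^2 and MC = dTC/dq = 40 - 16q + 3q^2.
AVC hits its minimum where MC = AVC, at q = 4, giving min AVC = 40 - 8·4 + 4^2 = $24.
Because $35 ≥ $24, revenue can cover variable cost; the firm operates.
Solving P = MC: 5 - 16q + 3q^2 = 0 ⇒ q = 1/3 or 5. On the upward-sloping branch, q* = 5.
Check: AVC at q = 5 is $25 ≤ P, so revenue covers variable cost.
Profit = P·q − TC = 35·5 − 642 = -$467, a loss, but smaller than the $517 fixed cost the firm would lose by shutting down.

Produce at q = 5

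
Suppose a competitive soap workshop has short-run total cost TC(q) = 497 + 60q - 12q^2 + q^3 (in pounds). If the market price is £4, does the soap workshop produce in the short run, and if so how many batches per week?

Shut down

Variable cost is VC = 60q - 12q^2 + q^3, so AVC = VC/q = 60 - 12q + q^2 and MC = dTC/dq = 60 - 24q + 3q^2.
AVC is minimized where dAVC/dq = -12 + 2q = 0, at q = 6; min AVC = 60 - 12·6 + 6^2 = £24.
P = £4 lies below min AVC = £24; no output level covers variable cost.
Shutting down limits the loss to fixed cost, £497.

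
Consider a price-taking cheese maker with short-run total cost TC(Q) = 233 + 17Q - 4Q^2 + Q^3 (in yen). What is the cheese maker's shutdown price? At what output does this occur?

Short-run supply begins at min AVC. From VC = 17Q - 4Q^2 + Q^3, AVC = 17 - 4Q + Q^2.
At the minimum of AVC, MC = AVC. MC = 17 - 8Q + 3Q^2; setting MC = AVC gives 2Q^2 - 4Q = 0, so Q = 2. min AVC = 13.
So the shutdown price is ¥13.

¥13 per unit, at Q = 2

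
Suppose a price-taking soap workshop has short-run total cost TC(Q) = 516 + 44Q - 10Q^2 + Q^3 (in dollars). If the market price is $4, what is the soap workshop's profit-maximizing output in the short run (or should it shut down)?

From TC, MC = TC'(Q) = 44 - 20Q + 3Q^2 and AVC = VC/Q = 44 - 10Q + Q^2.
AVC hits its minimum where MC = AVC, at Q = 5, giving min AVC = 44 - 10·5 + 5^2 = $19.
P = $4 lies below min AVC = $19; no output level covers variable cost.
The firm minimizes its loss by shutting down and losing only its fixed cost of $516.

Shut down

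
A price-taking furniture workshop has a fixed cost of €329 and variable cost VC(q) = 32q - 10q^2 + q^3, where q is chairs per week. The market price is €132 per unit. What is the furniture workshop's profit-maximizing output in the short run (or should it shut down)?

Variable cost is VC = 32q - 10q^2 + q^3, so AVC = VC/q = 32 - 10q + q^2 and MC = dTC/dq = 32 - 20q + 3q^2.
The AVC parabola has its vertex at q = 10/2 = 5, where AVC = 32 - 10·5 + 5^2 = €7.
Because €132 ≥ €7, revenue can cover variable cost; the firm operates.
Solving P = MC: -100 - 20q + 3q^2 = 0 ⇒ q = -10/3 or 10. On the upward-sloping branch, q* = 10.
Check: AVC at q = 10 is €32 ≤ P, so revenue covers variable cost.
Profit = P·q − TC = 132·10 − 649 = €671.

Produce at q = 10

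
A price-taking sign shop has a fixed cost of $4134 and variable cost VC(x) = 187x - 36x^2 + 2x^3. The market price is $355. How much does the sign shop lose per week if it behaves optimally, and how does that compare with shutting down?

Profit = -$214 at x = 14

AVC = 187 - 36x + 2x^2; min AVC = $25 at x = 9. Since P = $355 ≥ min AVC, the firm produces.
MC = 187 - 72x + 6x^2. Setting P = MC and taking the root on the rising branch gives x* = 14.
TR = 355·14 = 4970. TC = 4134 + 1050 = 5184. Profit = 4970 − 5184 = -$214.
That loss of $214 beats the $4134 the firm would lose by shutting down; producing recovers $3920 of fixed cost.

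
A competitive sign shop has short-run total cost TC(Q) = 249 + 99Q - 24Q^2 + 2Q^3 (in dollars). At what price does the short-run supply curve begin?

Short-run supply begins at min AVC. From VC = 99Q - 24Q^2 + 2Q^3, AVC = 99 - 24Q + 2Q^2.
dAVC/dQ = -24 + 4Q = 0 gives Q = 6. min AVC = 99 - 24·6 + 2·6^2 = 27.
The firm shuts down for any P below $27.

$27 per unit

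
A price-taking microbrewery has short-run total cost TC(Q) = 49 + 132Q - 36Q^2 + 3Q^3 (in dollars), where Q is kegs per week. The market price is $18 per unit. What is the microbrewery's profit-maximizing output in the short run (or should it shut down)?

Shut down

Strip out fixed cost: VC = 132Q - 36Q^2 + 3Q^3. Then AVC = 132 - 36Q + 3Q^2 and MC = 132 - 72Q + 9Q^2.
The AVC parabola has its vertex at Q = 36/6 = 6, where AVC = 132 - 36·6 + 3·6^2 = $24.
Since P = $18 < min AVC = $24, price fails to cover variable cost at any output.
Shutting down limits the loss to fixed cost, $49.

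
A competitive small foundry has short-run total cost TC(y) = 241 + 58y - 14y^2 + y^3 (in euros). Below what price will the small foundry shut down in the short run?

€9 per unit

The shutdown price is the minimum of AVC. VC = 58y - 14y^2 + y^3, so AVC = 58 - 14y + y^2.
dAVC/dy = -14 + 2y = 0 gives y = 7. min AVC = 58 - 14·7 + 7^2 = 9.
The firm shuts down for any P below €9.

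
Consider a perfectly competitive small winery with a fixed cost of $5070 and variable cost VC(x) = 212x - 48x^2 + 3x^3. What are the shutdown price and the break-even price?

Shutdown price = $20; break-even price = $485

Shutdown price = min AVC. AVC = 212 - 48x + 3x^2, with vertex at x = 8 and minimum $20.
ATC = 5070/x + 212 - 48x + 3x^2. Setting dATC/dx = −5070/x^2 − 48 + 6x = 0 gives x = 13 (since 6·13^3 − 48·13^2 = 5070).
min ATC = 5070/13 + 212 − 48·13 + 3·13^2 = $485. That is the break-even price.
Between these two prices the firm operates at a loss; above $485 it earns a profit.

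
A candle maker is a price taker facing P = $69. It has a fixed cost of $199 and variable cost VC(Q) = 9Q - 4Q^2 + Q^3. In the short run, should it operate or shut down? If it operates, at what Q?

Produce at Q = 6

Strip out fixed cost: VC = 9Q - 4Q^2 + Q^3. Then AVC = 9 - 4Q + Q^2 and MC = 9 - 8Q + 3Q^2.
AVC hits its minimum where MC = AVC, at Q = 2, giving min AVC = 9 - 4·2 + 2^2 = $5.
P = $69 exceeds min AVC = $5, so the firm stays open.
P = MC gives -60 - 8Q + 3Q^2 = 0, with roots -10/3 and 6. Take the larger (rising MC): Q* = 6.
Check: AVC at Q = 6 is $21 ≤ P, so revenue covers variable cost.
Profit = P·Q − TC = 69·6 − 325 = $89.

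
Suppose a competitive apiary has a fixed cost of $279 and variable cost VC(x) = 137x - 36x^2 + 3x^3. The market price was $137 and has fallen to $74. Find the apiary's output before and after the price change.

MC = 137 - 72x + 9x^2; the shutdown threshold is min AVC = $29 (at x = 6).
With P = $137 above the shutdown price, P = MC gives x = 8.
At P = $74 ≥ min AVC, set P = MC: x = 7. The firm stays open but cuts output.

Output falls from 8 to 7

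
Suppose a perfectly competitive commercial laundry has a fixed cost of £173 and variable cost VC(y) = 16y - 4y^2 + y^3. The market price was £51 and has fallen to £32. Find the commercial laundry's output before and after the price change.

AVC = 16 - 4y + y^2, minimized at y = 2 where min AVC = £12. MC = 16 - 8y + 3y^2.
With P = £51 above the shutdown price, P = MC gives y = 5.
At P = £32 ≥ min AVC, set P = MC: y = 4. The firm stays open but cuts output.

Output falls from 5 to 4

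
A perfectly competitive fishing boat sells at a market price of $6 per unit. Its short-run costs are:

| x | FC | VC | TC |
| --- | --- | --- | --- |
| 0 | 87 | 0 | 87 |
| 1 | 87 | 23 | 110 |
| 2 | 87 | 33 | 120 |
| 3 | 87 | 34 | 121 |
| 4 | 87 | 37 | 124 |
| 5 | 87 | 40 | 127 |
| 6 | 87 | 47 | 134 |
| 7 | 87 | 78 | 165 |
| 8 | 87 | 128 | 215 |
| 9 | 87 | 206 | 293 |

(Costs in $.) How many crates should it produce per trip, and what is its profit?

x = 0 (shut down); profit = -$87

Profit at each row (π = 6x − TC): x=0: -87; x=1: -104; x=2: -108; x=3: -103; x=4: -100; x=5: -97; x=6: -98; x=7: -123; x=8: -167; x=9: -239.
Profit is highest at x = 0. Equivalently, the lowest AVC in the table is 47/6 ≈ $7.83 at x = 6, and P = $6 falls below it — price never covers variable cost, so the firm shuts down and loses only its fixed cost.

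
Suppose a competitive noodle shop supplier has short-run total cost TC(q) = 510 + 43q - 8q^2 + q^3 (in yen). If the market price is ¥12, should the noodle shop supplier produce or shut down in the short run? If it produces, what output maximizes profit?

Shut down

Strip out fixed cost: VC = 43q - 8q^2 + q^3. Then AVC = 43 - 8q + q^2 and MC = 43 - 16q + 3q^2.
The AVC parabola has its vertex at q = 8/2 = 4, where AVC = 43 - 8·4 + 4^2 = ¥27.
Since P = ¥12 < min AVC = ¥27, price fails to cover variable cost at any output.
The firm minimizes its loss by shutting down and losing only its fixed cost of ¥510.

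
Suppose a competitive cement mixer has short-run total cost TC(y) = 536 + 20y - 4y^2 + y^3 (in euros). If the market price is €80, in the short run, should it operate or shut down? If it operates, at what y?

Strip out fixed cost: VC = 20y - 4y^2 + y^3. Then AVC = 20 - 4y + y^2 and MC = 20 - 8y + 3y^2.
AVC hits its minimum where MC = AVC, at y = 2, giving min AVC = 20 - 4·2 + 2^2 = €16.
Since P = €80 ≥ min AVC = €16, price covers variable cost and the firm should produce.
Set P = MC: 80 = 20 - 8y + 3y^2 → -60 - 8y + 3y^2 = 0. The roots are y = -10/3 and y = 6; the profit-maximizing output is on the rising part of MC, so y* = 6.
Check: AVC at y = 6 is €32 ≤ P, so revenue covers variable cost.
Profit = P·y − TC = 80·6 − 728 = -€248, a loss, but smaller than the €536 fixed cost the firm would lose by shutting down.

Produce at y = 6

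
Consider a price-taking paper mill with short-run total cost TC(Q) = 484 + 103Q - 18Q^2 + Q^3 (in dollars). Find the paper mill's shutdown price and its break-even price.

AVC = 103 - 18Q + Q^2; minimized at Q = 9, giving min AVC = $22. That is the shutdown price.
ATC = 484/Q + 103 - 18Q + Q^2. Setting dATC/dQ = −484/Q^2 − 18 + 2Q = 0 gives Q = 11 (since 2·11^3 − 18·11^2 = 484).
min ATC = 484/11 + 103 − 18·11 + 11^2 = $70. That is the break-even price.
Between these two prices the firm operates at a loss; above $70 it earns a profit.

Shutdown price = $22; break-even price = $70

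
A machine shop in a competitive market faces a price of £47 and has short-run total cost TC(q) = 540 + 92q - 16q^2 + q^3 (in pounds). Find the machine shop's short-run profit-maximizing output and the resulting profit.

AVC = 92 - 16q + q^2; min AVC = £28 at q = 8. Since P = £47 ≥ min AVC, the firm produces.
With MC = 92 - 32q + 3q^2, P = MC on the upward-sloping part at q* = 9.
TR = 47·9 = 423. TC = 540 + 261 = 801. Profit = 423 − 801 = -£378.
By producing, the firm covers all variable cost plus £162 of fixed cost; shutting down would lose the full £540.

Profit = -£378 at q = 9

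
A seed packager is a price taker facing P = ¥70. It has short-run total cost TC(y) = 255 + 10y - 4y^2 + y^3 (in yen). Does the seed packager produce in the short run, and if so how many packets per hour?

Produce at y = 6

From TC, MC = TC'(y) = 10 - 8y + 3y^2 and AVC = VC/y = 10 - 4y + y^2.
AVC hits its minimum where MC = AVC, at y = 2, giving min AVC = 10 - 4·2 + 2^2 = ¥6.
P = ¥70 exceeds min AVC = ¥6, so the firm stays open.
Set P = MC: 70 = 10 - 8y + 3y^2 → -60 - 8y + 3y^2 = 0. The roots are y = -10/3 and y = 6; the profit-maximizing output is on the rising part of MC, so y* = 6.
Check: AVC at y = 6 is ¥22 ≤ P, so revenue covers variable cost.
Profit = P·y − TC = 70·6 − 387 = ¥33.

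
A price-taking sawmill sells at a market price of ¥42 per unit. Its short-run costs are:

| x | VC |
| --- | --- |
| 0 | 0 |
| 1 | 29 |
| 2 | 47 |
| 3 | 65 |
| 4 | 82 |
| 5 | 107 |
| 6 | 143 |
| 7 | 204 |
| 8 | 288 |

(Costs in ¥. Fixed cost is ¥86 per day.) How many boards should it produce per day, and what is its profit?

x = 6; profit = ¥23

Profit at each row (π = 42x − TC): x=0: -86; x=1: -73; x=2: -49; x=3: -25; x=4: 0; x=5: 17; x=6: 23; x=7: 4; x=8: -38.
Profit is maximized at x = 6. AVC there is 143/6 = ¥23.83 ≤ P, so producing beats shutting down (which would give -¥86).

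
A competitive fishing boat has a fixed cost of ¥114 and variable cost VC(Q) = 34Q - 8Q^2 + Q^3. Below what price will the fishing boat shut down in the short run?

¥18 per unit

Short-run supply begins at min AVC. From VC = 34Q - 8Q^2 + Q^3, AVC = 34 - 8Q + Q^2.
dAVC/dQ = -8 + 2Q = 0 gives Q = 4. min AVC = 34 - 8·4 + 4^2 = 18.
The firm shuts down for any P below ¥18.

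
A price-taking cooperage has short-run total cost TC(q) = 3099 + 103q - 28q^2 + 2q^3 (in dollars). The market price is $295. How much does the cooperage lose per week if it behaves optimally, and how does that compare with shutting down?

AVC = 103 - 28q + 2q^2; min AVC = $5 at q = 7. Since P = $295 ≥ min AVC, the firm produces.
MC = 103 - 56q + 6q^2. Setting P = MC and taking the root on the rising branch gives q* = 12.
TR = 295·12 = 3540. TC = 3099 + 660 = 3759. Profit = 3540 − 3759 = -$219.
By producing, the firm covers all variable cost plus $2880 of fixed cost; shutting down would lose the full $3099.

Profit = -$219 at q = 12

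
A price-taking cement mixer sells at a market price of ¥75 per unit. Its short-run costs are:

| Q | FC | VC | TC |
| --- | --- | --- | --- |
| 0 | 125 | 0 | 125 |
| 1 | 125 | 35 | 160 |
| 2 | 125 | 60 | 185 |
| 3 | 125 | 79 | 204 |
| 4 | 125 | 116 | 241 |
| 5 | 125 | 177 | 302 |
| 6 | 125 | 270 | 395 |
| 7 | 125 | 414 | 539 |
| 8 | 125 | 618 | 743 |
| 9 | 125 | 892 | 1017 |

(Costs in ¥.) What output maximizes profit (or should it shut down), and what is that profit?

Q = 5; profit = ¥73

Tabulate TR − TC: Q=0: -125; Q=1: -85; Q=2: -35; Q=3: 21; Q=4: 59; Q=5: 73; Q=6: 55; Q=7: -14; Q=8: -143; Q=9: -342.
Profit is maximized at Q = 5. AVC there is 177/5 = ¥35.40 ≤ P, so producing beats shutting down (which would give -¥125).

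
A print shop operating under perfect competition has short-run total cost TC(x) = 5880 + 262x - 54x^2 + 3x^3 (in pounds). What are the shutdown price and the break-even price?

Shutdown price = £19; break-even price = £514

AVC = 262 - 54x + 3x^2; minimized at x = 9, giving min AVC = £19. That is the shutdown price.
ATC = 5880/x + 262 - 54x + 3x^2. Setting dATC/dx = −5880/x^2 − 54 + 6x = 0 gives x = 14 (since 6·14^3 − 54·14^2 = 5880).
min ATC = 5880/14 + 262 − 54·14 + 3·14^2 = £514. That is the break-even price.
For £19 ≤ P < £514 the firm produces at a loss; below £19 it shuts down.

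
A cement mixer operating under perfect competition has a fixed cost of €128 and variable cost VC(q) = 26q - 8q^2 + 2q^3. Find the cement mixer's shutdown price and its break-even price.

Shutdown price = €18; break-even price = €58

Shutdown price = min AVC. AVC = 26 - 8q + 2q^2, with vertex at q = 2 and minimum €18.
ATC = 128/q + 26 - 8q + 2q^2. Setting dATC/dq = −128/q^2 − 8 + 4q = 0 gives q = 4 (since 4·4^3 − 8·4^2 = 128).
min ATC = 128/4 + 26 − 8·4 + 2·4^2 = €58. That is the break-even price.
For €18 ≤ P < €58 the firm produces at a loss; below €18 it shuts down.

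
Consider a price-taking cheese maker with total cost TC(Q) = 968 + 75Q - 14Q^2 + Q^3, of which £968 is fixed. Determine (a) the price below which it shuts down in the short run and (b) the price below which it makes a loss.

Shutdown price = min AVC. AVC = 75 - 14Q + Q^2, with vertex at Q = 7 and minimum £26.
ATC = 968/Q + 75 - 14Q + Q^2. Setting dATC/dQ = −968/Q^2 − 14 + 2Q = 0 gives Q = 11 (since 2·11^3 − 14·11^2 = 968).
min ATC = 968/11 + 75 − 14·11 + 11^2 = £130. That is the break-even price.
For £26 ≤ P < £130 the firm produces at a loss; below £26 it shuts down.

Shutdown price = £26; break-even price = £130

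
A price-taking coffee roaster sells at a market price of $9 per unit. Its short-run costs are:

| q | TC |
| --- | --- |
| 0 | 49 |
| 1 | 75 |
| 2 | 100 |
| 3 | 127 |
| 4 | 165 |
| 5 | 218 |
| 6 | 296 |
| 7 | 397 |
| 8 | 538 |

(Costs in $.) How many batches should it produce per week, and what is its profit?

q = 0 (shut down); profit = -$49

Compute π = P·q − TC at each output: q=0: -49; q=1: -66; q=2: -82; q=3: -100; q=4: -129; q=5: -173; q=6: -242; q=7: -334; q=8: -466.
Profit is highest at q = 0. Equivalently, the lowest AVC in the table is 51/2 ≈ $25.50 at q = 2, and P = $9 falls below it — price never covers variable cost, so the firm shuts down and loses only its fixed cost.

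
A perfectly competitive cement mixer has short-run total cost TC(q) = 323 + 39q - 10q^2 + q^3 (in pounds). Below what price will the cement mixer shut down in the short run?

Short-run supply begins at min AVC. From VC = 39q - 10q^2 + q^3, AVC = 39 - 10q + q^2.
At the minimum of AVC, MC = AVC. MC = 39 - 20q + 3q^2; setting MC = AVC gives 2q^2 - 10q = 0, so q = 5. min AVC = 14.
So the shutdown price is £14.

£14 per unit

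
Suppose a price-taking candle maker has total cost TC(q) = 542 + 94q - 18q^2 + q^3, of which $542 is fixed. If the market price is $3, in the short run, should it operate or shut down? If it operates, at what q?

Shut down

From TC, MC = TC'(q) = 94 - 36q + 3q^2 and AVC = VC/q = 94 - 18q + q^2.
AVC is minimized where dAVC/dq = -18 + 2q = 0, at q = 9; min AVC = 94 - 18·9 + 9^2 = $13.
With P < min AVC ($3 < $13), every unit sold adds to the loss.
The firm minimizes its loss by shutting down and losing only its fixed cost of $542.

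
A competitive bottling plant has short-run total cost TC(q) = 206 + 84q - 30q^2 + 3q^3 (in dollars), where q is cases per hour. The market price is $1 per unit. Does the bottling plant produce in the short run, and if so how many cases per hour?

Shut down

Strip out fixed cost: VC = 84q - 30q^2 + 3q^3. Then AVC = 84 - 30q + 3q^2 and MC = 84 - 60q + 9q^2.
The AVC parabola has its vertex at q = 30/6 = 5, where AVC = 84 - 30·5 + 3·5^2 = $9.
Since P = $1 < min AVC = $9, price fails to cover variable cost at any output.
The firm minimizes its loss by shutting down and losing only its fixed cost of $206.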